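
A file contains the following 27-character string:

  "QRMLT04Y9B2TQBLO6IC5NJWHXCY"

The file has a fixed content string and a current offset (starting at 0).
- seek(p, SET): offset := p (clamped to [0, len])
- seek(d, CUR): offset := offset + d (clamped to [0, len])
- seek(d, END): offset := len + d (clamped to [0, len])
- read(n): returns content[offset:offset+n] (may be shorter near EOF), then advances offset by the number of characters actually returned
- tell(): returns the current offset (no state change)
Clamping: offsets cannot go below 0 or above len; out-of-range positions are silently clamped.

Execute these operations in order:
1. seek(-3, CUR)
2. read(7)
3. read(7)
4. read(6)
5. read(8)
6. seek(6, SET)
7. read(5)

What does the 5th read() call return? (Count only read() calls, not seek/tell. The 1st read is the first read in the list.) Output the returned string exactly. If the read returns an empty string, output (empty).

Answer: 4Y9B2

Derivation:
After 1 (seek(-3, CUR)): offset=0
After 2 (read(7)): returned 'QRMLT04', offset=7
After 3 (read(7)): returned 'Y9B2TQB', offset=14
After 4 (read(6)): returned 'LO6IC5', offset=20
After 5 (read(8)): returned 'NJWHXCY', offset=27
After 6 (seek(6, SET)): offset=6
After 7 (read(5)): returned '4Y9B2', offset=11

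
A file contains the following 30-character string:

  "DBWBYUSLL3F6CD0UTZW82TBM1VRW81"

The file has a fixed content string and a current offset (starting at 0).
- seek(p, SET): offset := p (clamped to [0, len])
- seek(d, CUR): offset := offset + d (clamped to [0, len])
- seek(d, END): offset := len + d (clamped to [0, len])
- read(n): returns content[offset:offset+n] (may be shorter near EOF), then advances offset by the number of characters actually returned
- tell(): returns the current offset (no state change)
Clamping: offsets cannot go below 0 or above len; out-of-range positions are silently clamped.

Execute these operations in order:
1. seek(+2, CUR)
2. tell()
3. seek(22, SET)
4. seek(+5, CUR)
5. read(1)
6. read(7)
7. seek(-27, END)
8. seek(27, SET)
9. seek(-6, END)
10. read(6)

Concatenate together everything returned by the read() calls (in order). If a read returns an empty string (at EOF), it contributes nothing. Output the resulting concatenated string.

After 1 (seek(+2, CUR)): offset=2
After 2 (tell()): offset=2
After 3 (seek(22, SET)): offset=22
After 4 (seek(+5, CUR)): offset=27
After 5 (read(1)): returned 'W', offset=28
After 6 (read(7)): returned '81', offset=30
After 7 (seek(-27, END)): offset=3
After 8 (seek(27, SET)): offset=27
After 9 (seek(-6, END)): offset=24
After 10 (read(6)): returned '1VRW81', offset=30

Answer: W811VRW81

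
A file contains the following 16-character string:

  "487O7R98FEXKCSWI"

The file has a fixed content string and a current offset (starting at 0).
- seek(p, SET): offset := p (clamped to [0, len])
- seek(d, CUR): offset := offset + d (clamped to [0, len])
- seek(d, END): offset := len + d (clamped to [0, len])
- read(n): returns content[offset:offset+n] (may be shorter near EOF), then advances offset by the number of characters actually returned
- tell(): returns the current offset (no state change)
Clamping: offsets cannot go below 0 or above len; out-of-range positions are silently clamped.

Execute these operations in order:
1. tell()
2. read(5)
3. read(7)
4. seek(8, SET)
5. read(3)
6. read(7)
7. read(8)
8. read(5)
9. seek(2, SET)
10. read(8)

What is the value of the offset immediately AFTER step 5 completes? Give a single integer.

Answer: 11

Derivation:
After 1 (tell()): offset=0
After 2 (read(5)): returned '487O7', offset=5
After 3 (read(7)): returned 'R98FEXK', offset=12
After 4 (seek(8, SET)): offset=8
After 5 (read(3)): returned 'FEX', offset=11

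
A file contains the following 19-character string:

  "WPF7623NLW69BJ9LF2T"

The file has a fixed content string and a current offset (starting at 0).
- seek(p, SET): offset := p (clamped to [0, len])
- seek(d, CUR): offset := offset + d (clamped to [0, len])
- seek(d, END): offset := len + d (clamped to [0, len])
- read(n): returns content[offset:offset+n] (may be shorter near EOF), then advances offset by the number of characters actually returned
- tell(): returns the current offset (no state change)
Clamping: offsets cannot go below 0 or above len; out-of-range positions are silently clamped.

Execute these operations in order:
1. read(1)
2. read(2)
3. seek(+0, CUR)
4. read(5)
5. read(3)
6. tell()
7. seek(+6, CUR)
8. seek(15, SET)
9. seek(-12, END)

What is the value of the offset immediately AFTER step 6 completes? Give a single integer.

Answer: 11

Derivation:
After 1 (read(1)): returned 'W', offset=1
After 2 (read(2)): returned 'PF', offset=3
After 3 (seek(+0, CUR)): offset=3
After 4 (read(5)): returned '7623N', offset=8
After 5 (read(3)): returned 'LW6', offset=11
After 6 (tell()): offset=11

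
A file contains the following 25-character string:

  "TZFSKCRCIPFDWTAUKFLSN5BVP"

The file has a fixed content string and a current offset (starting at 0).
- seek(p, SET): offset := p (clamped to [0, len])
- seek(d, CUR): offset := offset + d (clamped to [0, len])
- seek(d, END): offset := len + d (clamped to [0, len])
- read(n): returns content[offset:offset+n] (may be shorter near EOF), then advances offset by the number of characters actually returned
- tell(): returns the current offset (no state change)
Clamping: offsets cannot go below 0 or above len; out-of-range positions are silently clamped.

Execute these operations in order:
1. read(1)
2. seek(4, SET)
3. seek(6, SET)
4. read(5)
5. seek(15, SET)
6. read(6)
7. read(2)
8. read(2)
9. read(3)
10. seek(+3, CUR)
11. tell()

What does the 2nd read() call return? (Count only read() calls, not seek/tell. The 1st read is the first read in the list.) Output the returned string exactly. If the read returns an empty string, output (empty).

Answer: RCIPF

Derivation:
After 1 (read(1)): returned 'T', offset=1
After 2 (seek(4, SET)): offset=4
After 3 (seek(6, SET)): offset=6
After 4 (read(5)): returned 'RCIPF', offset=11
After 5 (seek(15, SET)): offset=15
After 6 (read(6)): returned 'UKFLSN', offset=21
After 7 (read(2)): returned '5B', offset=23
After 8 (read(2)): returned 'VP', offset=25
After 9 (read(3)): returned '', offset=25
After 10 (seek(+3, CUR)): offset=25
After 11 (tell()): offset=25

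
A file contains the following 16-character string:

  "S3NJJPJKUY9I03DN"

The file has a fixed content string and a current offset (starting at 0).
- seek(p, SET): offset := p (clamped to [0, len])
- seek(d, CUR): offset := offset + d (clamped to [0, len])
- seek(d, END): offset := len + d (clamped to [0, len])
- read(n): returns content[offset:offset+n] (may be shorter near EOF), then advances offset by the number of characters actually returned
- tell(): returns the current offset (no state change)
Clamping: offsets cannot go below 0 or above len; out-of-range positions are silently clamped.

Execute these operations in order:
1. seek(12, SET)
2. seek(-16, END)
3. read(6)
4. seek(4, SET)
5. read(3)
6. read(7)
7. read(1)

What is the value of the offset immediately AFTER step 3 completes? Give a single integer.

After 1 (seek(12, SET)): offset=12
After 2 (seek(-16, END)): offset=0
After 3 (read(6)): returned 'S3NJJP', offset=6

Answer: 6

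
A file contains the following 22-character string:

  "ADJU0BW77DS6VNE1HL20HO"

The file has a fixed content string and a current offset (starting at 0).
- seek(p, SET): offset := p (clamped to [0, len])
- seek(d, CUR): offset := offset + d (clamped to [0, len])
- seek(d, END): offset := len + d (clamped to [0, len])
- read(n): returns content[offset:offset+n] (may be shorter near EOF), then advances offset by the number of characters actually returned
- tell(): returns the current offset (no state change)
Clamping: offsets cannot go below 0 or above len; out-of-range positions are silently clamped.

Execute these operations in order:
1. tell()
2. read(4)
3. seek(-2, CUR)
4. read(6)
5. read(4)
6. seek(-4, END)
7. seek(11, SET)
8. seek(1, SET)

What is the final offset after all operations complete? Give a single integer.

Answer: 1

Derivation:
After 1 (tell()): offset=0
After 2 (read(4)): returned 'ADJU', offset=4
After 3 (seek(-2, CUR)): offset=2
After 4 (read(6)): returned 'JU0BW7', offset=8
After 5 (read(4)): returned '7DS6', offset=12
After 6 (seek(-4, END)): offset=18
After 7 (seek(11, SET)): offset=11
After 8 (seek(1, SET)): offset=1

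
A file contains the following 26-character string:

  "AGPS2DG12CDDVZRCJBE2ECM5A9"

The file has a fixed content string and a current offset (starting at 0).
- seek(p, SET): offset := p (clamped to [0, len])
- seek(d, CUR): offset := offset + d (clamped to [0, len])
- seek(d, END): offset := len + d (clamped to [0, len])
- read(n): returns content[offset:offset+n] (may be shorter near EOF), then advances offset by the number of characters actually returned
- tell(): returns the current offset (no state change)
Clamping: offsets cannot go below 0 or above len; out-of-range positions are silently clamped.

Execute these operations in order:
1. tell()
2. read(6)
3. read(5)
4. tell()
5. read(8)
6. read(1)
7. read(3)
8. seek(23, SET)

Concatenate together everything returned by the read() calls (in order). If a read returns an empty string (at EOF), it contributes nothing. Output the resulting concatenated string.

Answer: AGPS2DG12CDDVZRCJBE2ECM

Derivation:
After 1 (tell()): offset=0
After 2 (read(6)): returned 'AGPS2D', offset=6
After 3 (read(5)): returned 'G12CD', offset=11
After 4 (tell()): offset=11
After 5 (read(8)): returned 'DVZRCJBE', offset=19
After 6 (read(1)): returned '2', offset=20
After 7 (read(3)): returned 'ECM', offset=23
After 8 (seek(23, SET)): offset=23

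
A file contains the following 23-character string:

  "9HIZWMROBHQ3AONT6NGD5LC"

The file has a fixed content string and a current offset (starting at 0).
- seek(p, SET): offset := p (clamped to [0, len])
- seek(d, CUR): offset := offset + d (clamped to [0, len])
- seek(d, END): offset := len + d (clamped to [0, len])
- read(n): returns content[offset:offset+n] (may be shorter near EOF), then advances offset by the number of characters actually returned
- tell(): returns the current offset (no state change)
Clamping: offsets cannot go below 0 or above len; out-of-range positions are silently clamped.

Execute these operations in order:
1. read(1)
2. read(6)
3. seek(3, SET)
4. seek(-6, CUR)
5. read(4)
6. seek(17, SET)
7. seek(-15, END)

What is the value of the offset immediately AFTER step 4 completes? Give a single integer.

Answer: 0

Derivation:
After 1 (read(1)): returned '9', offset=1
After 2 (read(6)): returned 'HIZWMR', offset=7
After 3 (seek(3, SET)): offset=3
After 4 (seek(-6, CUR)): offset=0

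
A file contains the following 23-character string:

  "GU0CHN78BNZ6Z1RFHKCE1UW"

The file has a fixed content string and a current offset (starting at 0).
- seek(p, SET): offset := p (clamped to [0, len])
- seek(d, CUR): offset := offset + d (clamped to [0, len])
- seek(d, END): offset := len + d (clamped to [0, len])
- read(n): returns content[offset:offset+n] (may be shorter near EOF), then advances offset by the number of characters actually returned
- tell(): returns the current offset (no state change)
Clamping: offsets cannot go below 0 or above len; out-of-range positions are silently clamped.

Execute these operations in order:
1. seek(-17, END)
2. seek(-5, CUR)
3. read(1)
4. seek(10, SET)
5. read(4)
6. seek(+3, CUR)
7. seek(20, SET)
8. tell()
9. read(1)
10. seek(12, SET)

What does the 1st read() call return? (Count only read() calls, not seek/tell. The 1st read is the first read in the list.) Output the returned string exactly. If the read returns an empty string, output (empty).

Answer: U

Derivation:
After 1 (seek(-17, END)): offset=6
After 2 (seek(-5, CUR)): offset=1
After 3 (read(1)): returned 'U', offset=2
After 4 (seek(10, SET)): offset=10
After 5 (read(4)): returned 'Z6Z1', offset=14
After 6 (seek(+3, CUR)): offset=17
After 7 (seek(20, SET)): offset=20
After 8 (tell()): offset=20
After 9 (read(1)): returned '1', offset=21
After 10 (seek(12, SET)): offset=12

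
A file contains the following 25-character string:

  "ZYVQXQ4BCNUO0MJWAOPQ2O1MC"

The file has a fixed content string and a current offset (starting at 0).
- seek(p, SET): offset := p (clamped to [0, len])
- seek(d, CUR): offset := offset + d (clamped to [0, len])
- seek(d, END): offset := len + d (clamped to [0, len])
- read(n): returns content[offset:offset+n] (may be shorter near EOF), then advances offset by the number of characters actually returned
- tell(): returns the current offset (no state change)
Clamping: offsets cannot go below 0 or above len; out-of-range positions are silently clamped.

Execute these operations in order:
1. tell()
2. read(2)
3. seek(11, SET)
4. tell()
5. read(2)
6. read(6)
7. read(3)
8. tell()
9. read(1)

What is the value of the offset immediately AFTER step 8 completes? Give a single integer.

Answer: 22

Derivation:
After 1 (tell()): offset=0
After 2 (read(2)): returned 'ZY', offset=2
After 3 (seek(11, SET)): offset=11
After 4 (tell()): offset=11
After 5 (read(2)): returned 'O0', offset=13
After 6 (read(6)): returned 'MJWAOP', offset=19
After 7 (read(3)): returned 'Q2O', offset=22
After 8 (tell()): offset=22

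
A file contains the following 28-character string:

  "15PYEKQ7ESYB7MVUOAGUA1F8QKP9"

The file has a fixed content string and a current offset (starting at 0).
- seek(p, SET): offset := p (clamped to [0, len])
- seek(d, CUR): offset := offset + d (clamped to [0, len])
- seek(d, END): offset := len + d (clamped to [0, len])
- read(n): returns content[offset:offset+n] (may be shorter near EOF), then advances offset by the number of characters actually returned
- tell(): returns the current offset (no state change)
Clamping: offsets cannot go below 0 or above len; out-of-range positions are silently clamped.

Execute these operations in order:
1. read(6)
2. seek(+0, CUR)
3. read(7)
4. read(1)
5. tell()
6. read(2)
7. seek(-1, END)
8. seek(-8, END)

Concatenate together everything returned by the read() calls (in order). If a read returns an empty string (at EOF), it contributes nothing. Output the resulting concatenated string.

After 1 (read(6)): returned '15PYEK', offset=6
After 2 (seek(+0, CUR)): offset=6
After 3 (read(7)): returned 'Q7ESYB7', offset=13
After 4 (read(1)): returned 'M', offset=14
After 5 (tell()): offset=14
After 6 (read(2)): returned 'VU', offset=16
After 7 (seek(-1, END)): offset=27
After 8 (seek(-8, END)): offset=20

Answer: 15PYEKQ7ESYB7MVU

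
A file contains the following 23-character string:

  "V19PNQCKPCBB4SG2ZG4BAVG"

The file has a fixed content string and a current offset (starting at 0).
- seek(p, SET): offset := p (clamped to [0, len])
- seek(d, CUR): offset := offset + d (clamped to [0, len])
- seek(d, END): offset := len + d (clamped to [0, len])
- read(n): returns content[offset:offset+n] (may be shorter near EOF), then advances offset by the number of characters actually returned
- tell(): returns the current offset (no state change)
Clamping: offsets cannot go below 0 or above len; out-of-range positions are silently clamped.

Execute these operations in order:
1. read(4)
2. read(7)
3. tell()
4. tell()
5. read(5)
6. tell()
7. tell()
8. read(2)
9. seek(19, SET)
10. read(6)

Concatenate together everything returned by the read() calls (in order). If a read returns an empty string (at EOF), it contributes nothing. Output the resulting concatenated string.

After 1 (read(4)): returned 'V19P', offset=4
After 2 (read(7)): returned 'NQCKPCB', offset=11
After 3 (tell()): offset=11
After 4 (tell()): offset=11
After 5 (read(5)): returned 'B4SG2', offset=16
After 6 (tell()): offset=16
After 7 (tell()): offset=16
After 8 (read(2)): returned 'ZG', offset=18
After 9 (seek(19, SET)): offset=19
After 10 (read(6)): returned 'BAVG', offset=23

Answer: V19PNQCKPCBB4SG2ZGBAVG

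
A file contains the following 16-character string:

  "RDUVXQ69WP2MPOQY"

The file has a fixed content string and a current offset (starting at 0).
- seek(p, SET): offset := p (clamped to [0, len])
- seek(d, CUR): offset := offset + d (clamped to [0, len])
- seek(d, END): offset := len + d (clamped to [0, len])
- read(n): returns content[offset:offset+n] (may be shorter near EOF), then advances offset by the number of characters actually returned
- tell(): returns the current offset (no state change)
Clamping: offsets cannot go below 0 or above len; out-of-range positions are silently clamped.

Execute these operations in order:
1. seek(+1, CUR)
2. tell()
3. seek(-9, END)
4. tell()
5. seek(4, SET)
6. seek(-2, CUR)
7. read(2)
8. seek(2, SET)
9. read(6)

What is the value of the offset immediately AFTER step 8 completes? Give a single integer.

After 1 (seek(+1, CUR)): offset=1
After 2 (tell()): offset=1
After 3 (seek(-9, END)): offset=7
After 4 (tell()): offset=7
After 5 (seek(4, SET)): offset=4
After 6 (seek(-2, CUR)): offset=2
After 7 (read(2)): returned 'UV', offset=4
After 8 (seek(2, SET)): offset=2

Answer: 2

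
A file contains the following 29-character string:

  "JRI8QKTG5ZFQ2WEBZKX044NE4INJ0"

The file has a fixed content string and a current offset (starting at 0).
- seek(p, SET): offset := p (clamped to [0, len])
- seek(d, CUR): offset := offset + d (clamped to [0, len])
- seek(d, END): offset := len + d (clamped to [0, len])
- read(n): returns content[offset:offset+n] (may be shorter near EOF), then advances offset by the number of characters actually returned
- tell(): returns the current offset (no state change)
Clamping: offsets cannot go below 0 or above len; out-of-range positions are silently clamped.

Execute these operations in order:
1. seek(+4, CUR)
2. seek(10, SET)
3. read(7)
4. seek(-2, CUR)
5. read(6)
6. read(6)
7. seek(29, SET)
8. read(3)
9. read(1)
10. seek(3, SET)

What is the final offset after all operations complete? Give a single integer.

Answer: 3

Derivation:
After 1 (seek(+4, CUR)): offset=4
After 2 (seek(10, SET)): offset=10
After 3 (read(7)): returned 'FQ2WEBZ', offset=17
After 4 (seek(-2, CUR)): offset=15
After 5 (read(6)): returned 'BZKX04', offset=21
After 6 (read(6)): returned '4NE4IN', offset=27
After 7 (seek(29, SET)): offset=29
After 8 (read(3)): returned '', offset=29
After 9 (read(1)): returned '', offset=29
After 10 (seek(3, SET)): offset=3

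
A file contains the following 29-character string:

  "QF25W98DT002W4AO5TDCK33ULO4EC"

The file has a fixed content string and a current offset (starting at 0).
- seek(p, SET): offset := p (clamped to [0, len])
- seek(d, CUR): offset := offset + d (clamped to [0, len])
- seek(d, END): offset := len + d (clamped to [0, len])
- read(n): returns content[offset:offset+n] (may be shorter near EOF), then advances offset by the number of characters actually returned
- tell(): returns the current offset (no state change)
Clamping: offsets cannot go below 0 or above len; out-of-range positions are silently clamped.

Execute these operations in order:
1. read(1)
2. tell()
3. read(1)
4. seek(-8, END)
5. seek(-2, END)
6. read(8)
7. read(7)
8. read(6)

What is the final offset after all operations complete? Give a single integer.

After 1 (read(1)): returned 'Q', offset=1
After 2 (tell()): offset=1
After 3 (read(1)): returned 'F', offset=2
After 4 (seek(-8, END)): offset=21
After 5 (seek(-2, END)): offset=27
After 6 (read(8)): returned 'EC', offset=29
After 7 (read(7)): returned '', offset=29
After 8 (read(6)): returned '', offset=29

Answer: 29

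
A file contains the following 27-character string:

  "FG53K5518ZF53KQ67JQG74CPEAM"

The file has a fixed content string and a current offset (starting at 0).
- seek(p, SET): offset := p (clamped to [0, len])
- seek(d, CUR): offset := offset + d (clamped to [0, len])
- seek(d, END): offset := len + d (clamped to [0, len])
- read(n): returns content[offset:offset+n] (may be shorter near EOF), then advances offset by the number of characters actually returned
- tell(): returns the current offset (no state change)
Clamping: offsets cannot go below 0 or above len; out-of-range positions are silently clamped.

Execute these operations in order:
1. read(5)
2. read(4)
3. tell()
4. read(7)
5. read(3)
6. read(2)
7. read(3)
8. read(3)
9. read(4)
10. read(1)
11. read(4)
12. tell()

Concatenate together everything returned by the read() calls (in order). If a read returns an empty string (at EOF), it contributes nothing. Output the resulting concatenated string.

After 1 (read(5)): returned 'FG53K', offset=5
After 2 (read(4)): returned '5518', offset=9
After 3 (tell()): offset=9
After 4 (read(7)): returned 'ZF53KQ6', offset=16
After 5 (read(3)): returned '7JQ', offset=19
After 6 (read(2)): returned 'G7', offset=21
After 7 (read(3)): returned '4CP', offset=24
After 8 (read(3)): returned 'EAM', offset=27
After 9 (read(4)): returned '', offset=27
After 10 (read(1)): returned '', offset=27
After 11 (read(4)): returned '', offset=27
After 12 (tell()): offset=27

Answer: FG53K5518ZF53KQ67JQG74CPEAM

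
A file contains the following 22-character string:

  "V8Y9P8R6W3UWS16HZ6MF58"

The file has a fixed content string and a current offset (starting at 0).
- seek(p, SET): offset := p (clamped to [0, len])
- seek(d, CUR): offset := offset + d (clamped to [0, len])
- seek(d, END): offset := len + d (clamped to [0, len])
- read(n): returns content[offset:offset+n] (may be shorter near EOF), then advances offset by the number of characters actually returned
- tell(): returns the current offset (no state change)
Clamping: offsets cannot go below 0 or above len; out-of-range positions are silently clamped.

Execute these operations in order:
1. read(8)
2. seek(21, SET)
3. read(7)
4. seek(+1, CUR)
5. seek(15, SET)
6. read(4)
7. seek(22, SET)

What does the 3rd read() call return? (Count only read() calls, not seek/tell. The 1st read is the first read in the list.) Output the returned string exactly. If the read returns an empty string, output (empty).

Answer: HZ6M

Derivation:
After 1 (read(8)): returned 'V8Y9P8R6', offset=8
After 2 (seek(21, SET)): offset=21
After 3 (read(7)): returned '8', offset=22
After 4 (seek(+1, CUR)): offset=22
After 5 (seek(15, SET)): offset=15
After 6 (read(4)): returned 'HZ6M', offset=19
After 7 (seek(22, SET)): offset=22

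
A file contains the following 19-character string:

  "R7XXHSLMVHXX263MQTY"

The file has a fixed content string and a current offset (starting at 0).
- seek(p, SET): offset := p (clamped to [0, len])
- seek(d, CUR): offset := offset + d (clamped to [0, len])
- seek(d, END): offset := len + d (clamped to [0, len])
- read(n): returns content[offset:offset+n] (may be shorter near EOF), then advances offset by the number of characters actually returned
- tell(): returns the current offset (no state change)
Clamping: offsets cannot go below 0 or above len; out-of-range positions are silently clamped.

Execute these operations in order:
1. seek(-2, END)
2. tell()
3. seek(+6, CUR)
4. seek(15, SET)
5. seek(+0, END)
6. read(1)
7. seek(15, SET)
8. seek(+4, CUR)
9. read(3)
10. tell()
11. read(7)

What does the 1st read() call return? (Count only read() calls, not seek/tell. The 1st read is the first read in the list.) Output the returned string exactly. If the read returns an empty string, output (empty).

After 1 (seek(-2, END)): offset=17
After 2 (tell()): offset=17
After 3 (seek(+6, CUR)): offset=19
After 4 (seek(15, SET)): offset=15
After 5 (seek(+0, END)): offset=19
After 6 (read(1)): returned '', offset=19
After 7 (seek(15, SET)): offset=15
After 8 (seek(+4, CUR)): offset=19
After 9 (read(3)): returned '', offset=19
After 10 (tell()): offset=19
After 11 (read(7)): returned '', offset=19

Answer: (empty)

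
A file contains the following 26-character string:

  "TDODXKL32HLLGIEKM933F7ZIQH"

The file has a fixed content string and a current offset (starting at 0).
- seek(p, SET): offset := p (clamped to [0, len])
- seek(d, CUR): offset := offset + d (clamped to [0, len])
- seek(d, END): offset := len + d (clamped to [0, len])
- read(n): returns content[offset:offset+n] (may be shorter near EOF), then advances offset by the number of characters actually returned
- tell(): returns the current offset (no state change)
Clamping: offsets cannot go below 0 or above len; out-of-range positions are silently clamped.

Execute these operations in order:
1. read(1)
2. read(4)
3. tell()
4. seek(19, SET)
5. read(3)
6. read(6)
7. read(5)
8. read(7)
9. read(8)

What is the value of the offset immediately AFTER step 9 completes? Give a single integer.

After 1 (read(1)): returned 'T', offset=1
After 2 (read(4)): returned 'DODX', offset=5
After 3 (tell()): offset=5
After 4 (seek(19, SET)): offset=19
After 5 (read(3)): returned '3F7', offset=22
After 6 (read(6)): returned 'ZIQH', offset=26
After 7 (read(5)): returned '', offset=26
After 8 (read(7)): returned '', offset=26
After 9 (read(8)): returned '', offset=26

Answer: 26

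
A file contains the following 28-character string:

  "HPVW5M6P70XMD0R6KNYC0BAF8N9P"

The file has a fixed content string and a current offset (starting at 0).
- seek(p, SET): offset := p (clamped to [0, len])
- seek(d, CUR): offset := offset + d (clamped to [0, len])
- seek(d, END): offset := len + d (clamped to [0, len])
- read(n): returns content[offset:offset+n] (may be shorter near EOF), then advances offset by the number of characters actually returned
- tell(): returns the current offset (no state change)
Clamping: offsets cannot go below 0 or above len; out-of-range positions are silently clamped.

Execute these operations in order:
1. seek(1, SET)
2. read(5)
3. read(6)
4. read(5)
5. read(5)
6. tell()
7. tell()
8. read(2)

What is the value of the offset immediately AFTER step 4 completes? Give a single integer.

After 1 (seek(1, SET)): offset=1
After 2 (read(5)): returned 'PVW5M', offset=6
After 3 (read(6)): returned '6P70XM', offset=12
After 4 (read(5)): returned 'D0R6K', offset=17

Answer: 17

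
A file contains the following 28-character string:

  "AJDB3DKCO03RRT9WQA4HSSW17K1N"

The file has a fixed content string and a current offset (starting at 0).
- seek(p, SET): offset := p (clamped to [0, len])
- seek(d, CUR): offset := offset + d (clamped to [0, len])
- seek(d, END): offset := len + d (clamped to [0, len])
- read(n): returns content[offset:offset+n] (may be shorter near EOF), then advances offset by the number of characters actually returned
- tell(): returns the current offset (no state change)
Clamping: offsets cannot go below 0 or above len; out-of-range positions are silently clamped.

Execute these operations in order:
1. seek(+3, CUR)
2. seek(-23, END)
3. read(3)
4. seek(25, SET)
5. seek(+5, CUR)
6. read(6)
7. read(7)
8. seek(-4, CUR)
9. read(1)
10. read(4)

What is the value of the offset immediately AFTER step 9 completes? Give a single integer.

After 1 (seek(+3, CUR)): offset=3
After 2 (seek(-23, END)): offset=5
After 3 (read(3)): returned 'DKC', offset=8
After 4 (seek(25, SET)): offset=25
After 5 (seek(+5, CUR)): offset=28
After 6 (read(6)): returned '', offset=28
After 7 (read(7)): returned '', offset=28
After 8 (seek(-4, CUR)): offset=24
After 9 (read(1)): returned '7', offset=25

Answer: 25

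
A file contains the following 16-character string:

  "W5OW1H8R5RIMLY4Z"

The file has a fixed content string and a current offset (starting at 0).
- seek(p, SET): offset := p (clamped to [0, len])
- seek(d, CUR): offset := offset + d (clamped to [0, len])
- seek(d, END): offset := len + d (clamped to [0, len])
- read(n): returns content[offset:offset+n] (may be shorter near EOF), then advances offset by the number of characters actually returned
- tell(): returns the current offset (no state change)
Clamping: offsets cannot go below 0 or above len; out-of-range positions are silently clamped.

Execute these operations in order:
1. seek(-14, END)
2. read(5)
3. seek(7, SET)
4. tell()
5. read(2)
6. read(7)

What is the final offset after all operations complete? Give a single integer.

After 1 (seek(-14, END)): offset=2
After 2 (read(5)): returned 'OW1H8', offset=7
After 3 (seek(7, SET)): offset=7
After 4 (tell()): offset=7
After 5 (read(2)): returned 'R5', offset=9
After 6 (read(7)): returned 'RIMLY4Z', offset=16

Answer: 16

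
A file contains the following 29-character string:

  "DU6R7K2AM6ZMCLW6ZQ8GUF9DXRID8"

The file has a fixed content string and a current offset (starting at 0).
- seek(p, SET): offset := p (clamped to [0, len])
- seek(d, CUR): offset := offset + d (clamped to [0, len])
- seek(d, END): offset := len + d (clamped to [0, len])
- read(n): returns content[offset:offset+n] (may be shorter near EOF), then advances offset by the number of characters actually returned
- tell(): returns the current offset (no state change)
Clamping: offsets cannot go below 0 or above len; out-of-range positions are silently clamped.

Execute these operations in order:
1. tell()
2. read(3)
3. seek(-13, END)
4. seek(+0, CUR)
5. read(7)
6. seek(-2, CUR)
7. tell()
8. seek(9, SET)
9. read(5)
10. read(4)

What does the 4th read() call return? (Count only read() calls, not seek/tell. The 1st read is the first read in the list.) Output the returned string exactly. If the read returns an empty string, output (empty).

Answer: W6ZQ

Derivation:
After 1 (tell()): offset=0
After 2 (read(3)): returned 'DU6', offset=3
After 3 (seek(-13, END)): offset=16
After 4 (seek(+0, CUR)): offset=16
After 5 (read(7)): returned 'ZQ8GUF9', offset=23
After 6 (seek(-2, CUR)): offset=21
After 7 (tell()): offset=21
After 8 (seek(9, SET)): offset=9
After 9 (read(5)): returned '6ZMCL', offset=14
After 10 (read(4)): returned 'W6ZQ', offset=18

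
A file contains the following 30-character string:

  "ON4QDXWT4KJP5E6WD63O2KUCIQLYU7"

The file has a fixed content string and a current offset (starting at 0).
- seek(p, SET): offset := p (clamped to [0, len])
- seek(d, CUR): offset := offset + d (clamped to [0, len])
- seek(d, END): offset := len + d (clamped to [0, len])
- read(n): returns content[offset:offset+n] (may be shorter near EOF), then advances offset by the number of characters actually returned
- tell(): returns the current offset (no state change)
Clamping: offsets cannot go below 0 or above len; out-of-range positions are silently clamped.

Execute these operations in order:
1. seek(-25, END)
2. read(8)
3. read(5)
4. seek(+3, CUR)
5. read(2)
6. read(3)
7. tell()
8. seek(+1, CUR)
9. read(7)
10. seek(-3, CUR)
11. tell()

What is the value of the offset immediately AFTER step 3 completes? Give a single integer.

Answer: 18

Derivation:
After 1 (seek(-25, END)): offset=5
After 2 (read(8)): returned 'XWT4KJP5', offset=13
After 3 (read(5)): returned 'E6WD6', offset=18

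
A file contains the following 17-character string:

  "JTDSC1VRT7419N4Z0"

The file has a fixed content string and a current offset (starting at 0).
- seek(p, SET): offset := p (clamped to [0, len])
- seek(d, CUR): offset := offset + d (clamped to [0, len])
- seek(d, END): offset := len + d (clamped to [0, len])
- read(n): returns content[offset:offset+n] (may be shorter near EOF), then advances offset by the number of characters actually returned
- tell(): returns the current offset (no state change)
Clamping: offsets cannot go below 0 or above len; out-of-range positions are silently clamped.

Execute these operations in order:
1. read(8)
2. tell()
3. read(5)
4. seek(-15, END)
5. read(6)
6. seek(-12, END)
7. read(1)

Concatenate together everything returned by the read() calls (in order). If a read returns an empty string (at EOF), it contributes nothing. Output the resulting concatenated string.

Answer: JTDSC1VRT7419DSC1VR1

Derivation:
After 1 (read(8)): returned 'JTDSC1VR', offset=8
After 2 (tell()): offset=8
After 3 (read(5)): returned 'T7419', offset=13
After 4 (seek(-15, END)): offset=2
After 5 (read(6)): returned 'DSC1VR', offset=8
After 6 (seek(-12, END)): offset=5
After 7 (read(1)): returned '1', offset=6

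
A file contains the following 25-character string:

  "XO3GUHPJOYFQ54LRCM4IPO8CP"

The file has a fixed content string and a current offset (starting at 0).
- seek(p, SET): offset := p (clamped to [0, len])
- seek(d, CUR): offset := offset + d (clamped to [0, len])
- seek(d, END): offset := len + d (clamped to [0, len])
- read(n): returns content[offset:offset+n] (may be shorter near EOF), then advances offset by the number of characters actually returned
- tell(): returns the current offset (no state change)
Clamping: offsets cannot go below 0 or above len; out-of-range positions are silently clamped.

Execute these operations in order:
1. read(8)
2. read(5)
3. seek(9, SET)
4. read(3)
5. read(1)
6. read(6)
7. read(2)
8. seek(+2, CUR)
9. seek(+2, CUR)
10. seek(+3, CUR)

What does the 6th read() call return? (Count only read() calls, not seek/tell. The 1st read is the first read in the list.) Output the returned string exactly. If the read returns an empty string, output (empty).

After 1 (read(8)): returned 'XO3GUHPJ', offset=8
After 2 (read(5)): returned 'OYFQ5', offset=13
After 3 (seek(9, SET)): offset=9
After 4 (read(3)): returned 'YFQ', offset=12
After 5 (read(1)): returned '5', offset=13
After 6 (read(6)): returned '4LRCM4', offset=19
After 7 (read(2)): returned 'IP', offset=21
After 8 (seek(+2, CUR)): offset=23
After 9 (seek(+2, CUR)): offset=25
After 10 (seek(+3, CUR)): offset=25

Answer: IP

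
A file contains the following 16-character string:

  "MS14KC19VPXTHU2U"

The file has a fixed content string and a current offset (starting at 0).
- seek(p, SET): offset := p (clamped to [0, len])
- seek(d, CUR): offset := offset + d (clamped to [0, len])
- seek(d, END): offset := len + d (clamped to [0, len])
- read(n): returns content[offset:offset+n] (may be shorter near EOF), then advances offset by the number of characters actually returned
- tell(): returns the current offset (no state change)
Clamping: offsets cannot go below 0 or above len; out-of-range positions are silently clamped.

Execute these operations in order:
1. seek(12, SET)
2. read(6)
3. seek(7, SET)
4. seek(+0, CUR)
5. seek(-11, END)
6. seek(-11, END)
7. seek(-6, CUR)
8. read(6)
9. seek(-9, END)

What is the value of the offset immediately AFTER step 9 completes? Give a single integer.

Answer: 7

Derivation:
After 1 (seek(12, SET)): offset=12
After 2 (read(6)): returned 'HU2U', offset=16
After 3 (seek(7, SET)): offset=7
After 4 (seek(+0, CUR)): offset=7
After 5 (seek(-11, END)): offset=5
After 6 (seek(-11, END)): offset=5
After 7 (seek(-6, CUR)): offset=0
After 8 (read(6)): returned 'MS14KC', offset=6
After 9 (seek(-9, END)): offset=7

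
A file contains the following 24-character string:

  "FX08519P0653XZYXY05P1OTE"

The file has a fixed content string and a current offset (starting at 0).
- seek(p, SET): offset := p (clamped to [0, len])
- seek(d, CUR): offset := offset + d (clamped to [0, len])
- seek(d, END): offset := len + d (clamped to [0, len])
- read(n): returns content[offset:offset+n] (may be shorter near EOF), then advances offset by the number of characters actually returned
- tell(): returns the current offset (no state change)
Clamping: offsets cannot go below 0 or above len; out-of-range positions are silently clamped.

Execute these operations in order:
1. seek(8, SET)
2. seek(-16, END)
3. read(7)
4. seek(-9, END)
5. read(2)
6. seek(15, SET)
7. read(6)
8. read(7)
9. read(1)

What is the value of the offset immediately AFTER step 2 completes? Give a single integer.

After 1 (seek(8, SET)): offset=8
After 2 (seek(-16, END)): offset=8

Answer: 8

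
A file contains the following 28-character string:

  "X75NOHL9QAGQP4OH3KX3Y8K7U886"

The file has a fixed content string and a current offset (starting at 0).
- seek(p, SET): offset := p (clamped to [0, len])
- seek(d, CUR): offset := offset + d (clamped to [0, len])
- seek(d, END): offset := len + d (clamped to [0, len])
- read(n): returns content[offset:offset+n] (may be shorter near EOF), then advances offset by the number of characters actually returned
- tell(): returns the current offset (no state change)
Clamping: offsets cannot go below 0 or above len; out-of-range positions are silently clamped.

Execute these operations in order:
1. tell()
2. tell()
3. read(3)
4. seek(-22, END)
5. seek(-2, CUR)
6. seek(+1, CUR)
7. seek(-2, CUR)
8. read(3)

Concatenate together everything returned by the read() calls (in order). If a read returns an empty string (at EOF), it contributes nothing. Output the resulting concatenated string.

After 1 (tell()): offset=0
After 2 (tell()): offset=0
After 3 (read(3)): returned 'X75', offset=3
After 4 (seek(-22, END)): offset=6
After 5 (seek(-2, CUR)): offset=4
After 6 (seek(+1, CUR)): offset=5
After 7 (seek(-2, CUR)): offset=3
After 8 (read(3)): returned 'NOH', offset=6

Answer: X75NOH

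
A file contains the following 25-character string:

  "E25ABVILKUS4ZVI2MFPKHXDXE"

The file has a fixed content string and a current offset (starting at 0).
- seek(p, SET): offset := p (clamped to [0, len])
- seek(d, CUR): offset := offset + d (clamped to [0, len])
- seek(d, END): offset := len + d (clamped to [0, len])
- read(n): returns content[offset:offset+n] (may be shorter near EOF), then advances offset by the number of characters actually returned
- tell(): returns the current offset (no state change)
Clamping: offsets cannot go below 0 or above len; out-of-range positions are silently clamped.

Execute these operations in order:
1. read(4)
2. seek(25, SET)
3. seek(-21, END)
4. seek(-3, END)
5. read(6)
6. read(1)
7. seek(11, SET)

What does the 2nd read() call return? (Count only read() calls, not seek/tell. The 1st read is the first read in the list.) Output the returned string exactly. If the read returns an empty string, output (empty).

Answer: DXE

Derivation:
After 1 (read(4)): returned 'E25A', offset=4
After 2 (seek(25, SET)): offset=25
After 3 (seek(-21, END)): offset=4
After 4 (seek(-3, END)): offset=22
After 5 (read(6)): returned 'DXE', offset=25
After 6 (read(1)): returned '', offset=25
After 7 (seek(11, SET)): offset=11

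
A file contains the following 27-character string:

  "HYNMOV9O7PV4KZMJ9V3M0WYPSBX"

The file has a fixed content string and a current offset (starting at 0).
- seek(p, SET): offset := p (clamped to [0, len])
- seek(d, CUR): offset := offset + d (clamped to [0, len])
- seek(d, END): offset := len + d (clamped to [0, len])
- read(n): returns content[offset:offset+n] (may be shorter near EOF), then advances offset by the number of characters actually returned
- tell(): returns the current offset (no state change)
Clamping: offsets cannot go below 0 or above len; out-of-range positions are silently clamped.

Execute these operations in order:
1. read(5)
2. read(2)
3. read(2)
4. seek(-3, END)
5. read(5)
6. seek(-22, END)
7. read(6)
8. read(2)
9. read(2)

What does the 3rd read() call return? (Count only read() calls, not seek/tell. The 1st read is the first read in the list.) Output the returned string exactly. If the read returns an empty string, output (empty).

Answer: O7

Derivation:
After 1 (read(5)): returned 'HYNMO', offset=5
After 2 (read(2)): returned 'V9', offset=7
After 3 (read(2)): returned 'O7', offset=9
After 4 (seek(-3, END)): offset=24
After 5 (read(5)): returned 'SBX', offset=27
After 6 (seek(-22, END)): offset=5
After 7 (read(6)): returned 'V9O7PV', offset=11
After 8 (read(2)): returned '4K', offset=13
After 9 (read(2)): returned 'ZM', offset=15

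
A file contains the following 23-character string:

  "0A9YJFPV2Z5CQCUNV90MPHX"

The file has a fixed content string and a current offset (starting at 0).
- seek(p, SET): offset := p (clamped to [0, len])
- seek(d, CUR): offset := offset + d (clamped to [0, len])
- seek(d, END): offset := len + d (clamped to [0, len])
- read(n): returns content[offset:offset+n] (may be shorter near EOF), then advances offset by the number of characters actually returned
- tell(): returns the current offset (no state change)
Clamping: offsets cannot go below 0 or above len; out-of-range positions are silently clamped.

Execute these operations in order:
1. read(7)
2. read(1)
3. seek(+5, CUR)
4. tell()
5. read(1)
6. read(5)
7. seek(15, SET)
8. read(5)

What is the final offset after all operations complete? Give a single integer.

After 1 (read(7)): returned '0A9YJFP', offset=7
After 2 (read(1)): returned 'V', offset=8
After 3 (seek(+5, CUR)): offset=13
After 4 (tell()): offset=13
After 5 (read(1)): returned 'C', offset=14
After 6 (read(5)): returned 'UNV90', offset=19
After 7 (seek(15, SET)): offset=15
After 8 (read(5)): returned 'NV90M', offset=20

Answer: 20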